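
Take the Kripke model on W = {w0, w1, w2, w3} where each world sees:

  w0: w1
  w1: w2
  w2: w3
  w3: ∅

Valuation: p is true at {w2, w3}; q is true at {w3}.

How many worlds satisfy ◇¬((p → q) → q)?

w0: successors {w1}; ¬((p → q) → q) there: w1:T. ✓
w1: successors {w2}; ¬((p → q) → q) there: w2:F. ✗
w2: successors {w3}; ¬((p → q) → q) there: w3:F. ✗
w3: no successors, so ◇¬((p → q) → q) fails. ✗
Satisfying worlds: {w0}.

1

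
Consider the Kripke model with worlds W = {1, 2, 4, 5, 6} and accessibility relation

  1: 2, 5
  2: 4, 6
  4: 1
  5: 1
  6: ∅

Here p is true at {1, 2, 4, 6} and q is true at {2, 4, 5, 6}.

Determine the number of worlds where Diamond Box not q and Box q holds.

1: Diamond Box not q is T, Box q is T. ✓
2: Diamond Box not q is T, Box q is T. ✓
4: Diamond Box not q is F, Box q is F. ✗
5: Diamond Box not q is F, Box q is F. ✗
6: Diamond Box not q is F, Box q is T. ✗
Satisfying worlds: {1, 2}.

2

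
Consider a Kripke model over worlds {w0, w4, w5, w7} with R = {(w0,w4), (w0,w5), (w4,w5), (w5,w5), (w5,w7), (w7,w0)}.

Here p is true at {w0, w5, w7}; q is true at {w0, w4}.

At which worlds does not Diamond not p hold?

w0: Diamond not p is T. ✗
w4: Diamond not p is F. ✓
w5: Diamond not p is F. ✓
w7: Diamond not p is F. ✓

{w4, w5, w7}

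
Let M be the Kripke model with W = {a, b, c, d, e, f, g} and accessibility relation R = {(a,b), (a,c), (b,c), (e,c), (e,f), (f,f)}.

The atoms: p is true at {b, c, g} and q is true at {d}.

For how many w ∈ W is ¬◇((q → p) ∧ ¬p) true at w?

5

a: ◇((q → p) ∧ ¬p) is F. ✓
b: ◇((q → p) ∧ ¬p) is F. ✓
c: ◇((q → p) ∧ ¬p) is F. ✓
d: ◇((q → p) ∧ ¬p) is F. ✓
e: ◇((q → p) ∧ ¬p) is T. ✗
f: ◇((q → p) ∧ ¬p) is T. ✗
g: ◇((q → p) ∧ ¬p) is F. ✓
Satisfying worlds: {a, b, c, d, g}.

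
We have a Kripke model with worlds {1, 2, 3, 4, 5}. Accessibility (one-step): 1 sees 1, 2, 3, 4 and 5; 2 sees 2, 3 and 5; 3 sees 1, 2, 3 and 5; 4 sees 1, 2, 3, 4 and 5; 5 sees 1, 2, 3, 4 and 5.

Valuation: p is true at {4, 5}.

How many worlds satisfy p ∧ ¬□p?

2

1: p is F, ¬□p is T. ✗
2: p is F, ¬□p is T. ✗
3: p is F, ¬□p is T. ✗
4: p is T, ¬□p is T. ✓
5: p is T, ¬□p is T. ✓
Satisfying worlds: {4, 5}.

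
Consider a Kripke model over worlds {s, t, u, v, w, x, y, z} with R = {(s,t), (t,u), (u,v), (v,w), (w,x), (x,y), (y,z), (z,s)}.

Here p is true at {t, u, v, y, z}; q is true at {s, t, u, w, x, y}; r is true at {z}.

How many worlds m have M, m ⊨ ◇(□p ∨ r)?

s: successors {t}; □p ∨ r there: t:T. ✓
t: successors {u}; □p ∨ r there: u:T. ✓
u: successors {v}; □p ∨ r there: v:F. ✗
v: successors {w}; □p ∨ r there: w:F. ✗
w: successors {x}; □p ∨ r there: x:T. ✓
x: successors {y}; □p ∨ r there: y:T. ✓
y: successors {z}; □p ∨ r there: z:T. ✓
z: successors {s}; □p ∨ r there: s:T. ✓
Satisfying worlds: {s, t, w, x, y, z}.

6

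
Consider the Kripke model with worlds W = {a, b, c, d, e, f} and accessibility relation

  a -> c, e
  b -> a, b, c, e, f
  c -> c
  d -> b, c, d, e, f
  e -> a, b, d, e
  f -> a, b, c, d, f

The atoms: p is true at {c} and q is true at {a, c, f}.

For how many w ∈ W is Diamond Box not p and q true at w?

1

a: Diamond Box not p is T, q is T. ✓
b: Diamond Box not p is T, q is F. ✗
c: Diamond Box not p is F, q is T. ✗
d: Diamond Box not p is T, q is F. ✗
e: Diamond Box not p is T, q is F. ✗
f: Diamond Box not p is F, q is T. ✗
Satisfying worlds: {a}.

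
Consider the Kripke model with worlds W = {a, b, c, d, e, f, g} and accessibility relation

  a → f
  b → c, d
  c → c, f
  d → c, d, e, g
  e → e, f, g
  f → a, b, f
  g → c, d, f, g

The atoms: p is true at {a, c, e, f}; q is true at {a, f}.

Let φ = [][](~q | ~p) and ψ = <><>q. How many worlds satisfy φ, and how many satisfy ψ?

0 and 7

For [][](~q | ~p):
a: successors {f}; [](~q | ~p) there: f:F. ✗
b: successors {c, d}; [](~q | ~p) there: c:F, d:T. ✗
c: successors {c, f}; [](~q | ~p) there: c:F, f:F. ✗
d: successors {c, d, e, g}; [](~q | ~p) there: c:F, d:T, e:F, g:F. ✗
e: successors {e, f, g}; [](~q | ~p) there: e:F, f:F, g:F. ✗
f: successors {a, b, f}; [](~q | ~p) there: a:F, b:T, f:F. ✗
g: successors {c, d, f, g}; [](~q | ~p) there: c:F, d:T, f:F, g:F. ✗
— 0 worlds.
For <><>q:
a: successors {f}; <>q there: f:T. ✓
b: successors {c, d}; <>q there: c:T, d:F. ✓
c: successors {c, f}; <>q there: c:T, f:T. ✓
d: successors {c, d, e, g}; <>q there: c:T, d:F, e:T, g:T. ✓
e: successors {e, f, g}; <>q there: e:T, f:T, g:T. ✓
f: successors {a, b, f}; <>q there: a:T, b:F, f:T. ✓
g: successors {c, d, f, g}; <>q there: c:T, d:F, f:T, g:T. ✓
— 7 worlds.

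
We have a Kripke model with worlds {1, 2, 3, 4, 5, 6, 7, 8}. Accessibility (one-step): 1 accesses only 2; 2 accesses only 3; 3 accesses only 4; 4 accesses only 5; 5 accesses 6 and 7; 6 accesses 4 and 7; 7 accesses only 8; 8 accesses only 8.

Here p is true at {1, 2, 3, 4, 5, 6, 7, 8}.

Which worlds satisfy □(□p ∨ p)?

{1, 2, 3, 4, 5, 6, 7, 8}

1: successors {2}; □p ∨ p there: 2:T. ✓
2: successors {3}; □p ∨ p there: 3:T. ✓
3: successors {4}; □p ∨ p there: 4:T. ✓
4: successors {5}; □p ∨ p there: 5:T. ✓
5: successors {6, 7}; □p ∨ p there: 6:T, 7:T. ✓
6: successors {4, 7}; □p ∨ p there: 4:T, 7:T. ✓
7: successors {8}; □p ∨ p there: 8:T. ✓
8: successors {8}; □p ∨ p there: 8:T. ✓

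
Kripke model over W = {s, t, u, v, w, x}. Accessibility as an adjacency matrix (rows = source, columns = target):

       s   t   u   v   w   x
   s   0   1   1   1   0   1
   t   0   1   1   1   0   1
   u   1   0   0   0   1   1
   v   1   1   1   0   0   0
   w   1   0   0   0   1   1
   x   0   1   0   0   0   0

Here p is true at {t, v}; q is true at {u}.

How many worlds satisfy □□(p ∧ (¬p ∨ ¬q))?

0

s: successors {t, u, v, x}; □(p ∧ (¬p ∨ ¬q)) there: t:F, u:F, v:F, x:T. ✗
t: successors {t, u, v, x}; □(p ∧ (¬p ∨ ¬q)) there: t:F, u:F, v:F, x:T. ✗
u: successors {s, w, x}; □(p ∧ (¬p ∨ ¬q)) there: s:F, w:F, x:T. ✗
v: successors {s, t, u}; □(p ∧ (¬p ∨ ¬q)) there: s:F, t:F, u:F. ✗
w: successors {s, w, x}; □(p ∧ (¬p ∨ ¬q)) there: s:F, w:F, x:T. ✗
x: successors {t}; □(p ∧ (¬p ∨ ¬q)) there: t:F. ✗
Satisfying worlds: ∅.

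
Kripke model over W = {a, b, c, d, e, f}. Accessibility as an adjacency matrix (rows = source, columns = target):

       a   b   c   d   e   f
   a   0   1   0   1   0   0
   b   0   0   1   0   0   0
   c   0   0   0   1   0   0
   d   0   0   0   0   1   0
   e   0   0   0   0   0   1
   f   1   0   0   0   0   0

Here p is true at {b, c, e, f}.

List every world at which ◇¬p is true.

{a, c, f}

a: successors {b, d}; ¬p there: b:F, d:T. ✓
b: successors {c}; ¬p there: c:F. ✗
c: successors {d}; ¬p there: d:T. ✓
d: successors {e}; ¬p there: e:F. ✗
e: successors {f}; ¬p there: f:F. ✗
f: successors {a}; ¬p there: a:T. ✓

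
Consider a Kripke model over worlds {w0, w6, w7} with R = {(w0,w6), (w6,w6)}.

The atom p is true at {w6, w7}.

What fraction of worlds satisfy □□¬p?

w0: successors {w6}; □¬p there: w6:F. ✗
w6: successors {w6}; □¬p there: w6:F. ✗
w7: no successors, so □□¬p holds vacuously. ✓
That's 1 of 3 worlds, so 1/3.

1/3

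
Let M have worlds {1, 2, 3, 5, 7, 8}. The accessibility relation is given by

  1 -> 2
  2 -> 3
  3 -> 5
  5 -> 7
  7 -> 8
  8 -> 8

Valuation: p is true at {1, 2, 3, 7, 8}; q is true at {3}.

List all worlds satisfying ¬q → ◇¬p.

1: ¬q is T, ◇¬p is F. ✗
2: ¬q is T, ◇¬p is F. ✗
3: ¬q is F, ◇¬p is T. ✓
5: ¬q is T, ◇¬p is F. ✗
7: ¬q is T, ◇¬p is F. ✗
8: ¬q is T, ◇¬p is F. ✗

{3}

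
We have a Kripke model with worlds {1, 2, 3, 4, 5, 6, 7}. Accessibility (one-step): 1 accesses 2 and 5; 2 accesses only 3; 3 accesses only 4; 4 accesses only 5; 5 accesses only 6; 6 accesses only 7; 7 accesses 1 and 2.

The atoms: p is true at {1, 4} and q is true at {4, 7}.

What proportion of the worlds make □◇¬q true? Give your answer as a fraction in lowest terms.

1: successors {2, 5}; ◇¬q there: 2:T, 5:T. ✓
2: successors {3}; ◇¬q there: 3:F. ✗
3: successors {4}; ◇¬q there: 4:T. ✓
4: successors {5}; ◇¬q there: 5:T. ✓
5: successors {6}; ◇¬q there: 6:F. ✗
6: successors {7}; ◇¬q there: 7:T. ✓
7: successors {1, 2}; ◇¬q there: 1:T, 2:T. ✓
That's 5 of 7 worlds, so 5/7.

5/7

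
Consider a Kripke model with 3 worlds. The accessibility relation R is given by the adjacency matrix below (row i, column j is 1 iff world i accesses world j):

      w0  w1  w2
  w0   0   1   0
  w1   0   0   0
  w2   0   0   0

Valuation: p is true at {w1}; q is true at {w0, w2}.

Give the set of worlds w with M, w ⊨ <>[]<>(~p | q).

{w0}

w0: successors {w1}; []<>(~p | q) there: w1:T. ✓
w1: no successors, so <>[]<>(~p | q) fails. ✗
w2: no successors, so <>[]<>(~p | q) fails. ✗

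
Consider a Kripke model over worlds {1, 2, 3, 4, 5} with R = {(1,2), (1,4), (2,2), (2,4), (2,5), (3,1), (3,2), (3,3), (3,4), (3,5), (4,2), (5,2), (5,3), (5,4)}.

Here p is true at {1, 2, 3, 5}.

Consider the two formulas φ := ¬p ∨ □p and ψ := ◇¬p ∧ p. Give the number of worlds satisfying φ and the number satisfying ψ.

For ¬p ∨ □p:
1: ¬p is F, □p is F. ✗
2: ¬p is F, □p is F. ✗
3: ¬p is F, □p is F. ✗
4: ¬p is T, □p is T. ✓
5: ¬p is F, □p is F. ✗
— 1 world.
For ◇¬p ∧ p:
1: ◇¬p is T, p is T. ✓
2: ◇¬p is T, p is T. ✓
3: ◇¬p is T, p is T. ✓
4: ◇¬p is F, p is F. ✗
5: ◇¬p is T, p is T. ✓
— 4 worlds.

1 and 4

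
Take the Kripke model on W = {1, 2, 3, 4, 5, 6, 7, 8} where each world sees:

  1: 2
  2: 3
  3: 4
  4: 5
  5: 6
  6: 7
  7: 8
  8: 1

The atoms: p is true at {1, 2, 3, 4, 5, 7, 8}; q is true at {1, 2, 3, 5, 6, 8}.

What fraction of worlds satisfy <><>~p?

1: successors {2}; <>~p there: 2:F. ✗
2: successors {3}; <>~p there: 3:F. ✗
3: successors {4}; <>~p there: 4:F. ✗
4: successors {5}; <>~p there: 5:T. ✓
5: successors {6}; <>~p there: 6:F. ✗
6: successors {7}; <>~p there: 7:F. ✗
7: successors {8}; <>~p there: 8:F. ✗
8: successors {1}; <>~p there: 1:F. ✗
That's 1 of 8 worlds, so 1/8.

1/8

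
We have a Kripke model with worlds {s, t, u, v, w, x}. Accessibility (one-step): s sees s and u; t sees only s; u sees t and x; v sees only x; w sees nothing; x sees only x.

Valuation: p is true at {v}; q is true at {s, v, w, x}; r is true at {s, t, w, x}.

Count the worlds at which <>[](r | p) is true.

s: successors {s, u}; [](r | p) there: s:F, u:T. ✓
t: successors {s}; [](r | p) there: s:F. ✗
u: successors {t, x}; [](r | p) there: t:T, x:T. ✓
v: successors {x}; [](r | p) there: x:T. ✓
w: no successors, so <>[](r | p) fails. ✗
x: successors {x}; [](r | p) there: x:T. ✓
Satisfying worlds: {s, u, v, x}.

4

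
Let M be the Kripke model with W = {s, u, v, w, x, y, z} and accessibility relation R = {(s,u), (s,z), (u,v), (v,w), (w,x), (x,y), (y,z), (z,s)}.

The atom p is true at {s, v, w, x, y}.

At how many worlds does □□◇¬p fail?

s: successors {u, z}; □◇¬p there: u:F, z:T. ✗
u: successors {v}; □◇¬p there: v:F. ✗
v: successors {w}; □◇¬p there: w:F. ✗
w: successors {x}; □◇¬p there: x:T. ✓
x: successors {y}; □◇¬p there: y:F. ✗
y: successors {z}; □◇¬p there: z:T. ✓
z: successors {s}; □◇¬p there: s:F. ✗
Satisfying worlds: {w, y}.
So □□◇¬p fails at the other 5 worlds.

5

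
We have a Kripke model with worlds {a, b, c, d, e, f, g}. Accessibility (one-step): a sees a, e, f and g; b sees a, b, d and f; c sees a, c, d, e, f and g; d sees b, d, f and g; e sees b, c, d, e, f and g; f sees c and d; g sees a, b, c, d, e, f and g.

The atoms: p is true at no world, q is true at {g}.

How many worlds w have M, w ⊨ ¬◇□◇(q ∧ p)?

a: ◇□◇(q ∧ p) is F. ✓
b: ◇□◇(q ∧ p) is F. ✓
c: ◇□◇(q ∧ p) is F. ✓
d: ◇□◇(q ∧ p) is F. ✓
e: ◇□◇(q ∧ p) is F. ✓
f: ◇□◇(q ∧ p) is F. ✓
g: ◇□◇(q ∧ p) is F. ✓
Satisfying worlds: {a, b, c, d, e, f, g}.

7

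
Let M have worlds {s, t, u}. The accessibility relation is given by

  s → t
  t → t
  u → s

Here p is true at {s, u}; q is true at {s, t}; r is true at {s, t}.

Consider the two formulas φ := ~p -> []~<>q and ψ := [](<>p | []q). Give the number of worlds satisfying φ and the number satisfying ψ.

For ~p -> []~<>q:
s: ~p is F, []~<>q is F. ✓
t: ~p is T, []~<>q is F. ✗
u: ~p is F, []~<>q is F. ✓
— 2 worlds.
For [](<>p | []q):
s: successors {t}; <>p | []q there: t:T. ✓
t: successors {t}; <>p | []q there: t:T. ✓
u: successors {s}; <>p | []q there: s:T. ✓
— 3 worlds.

2 and 3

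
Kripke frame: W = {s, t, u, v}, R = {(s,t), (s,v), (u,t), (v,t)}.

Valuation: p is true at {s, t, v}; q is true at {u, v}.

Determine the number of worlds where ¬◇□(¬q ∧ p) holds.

s: ◇□(¬q ∧ p) is T. ✗
t: ◇□(¬q ∧ p) is F. ✓
u: ◇□(¬q ∧ p) is T. ✗
v: ◇□(¬q ∧ p) is T. ✗
Satisfying worlds: {t}.

1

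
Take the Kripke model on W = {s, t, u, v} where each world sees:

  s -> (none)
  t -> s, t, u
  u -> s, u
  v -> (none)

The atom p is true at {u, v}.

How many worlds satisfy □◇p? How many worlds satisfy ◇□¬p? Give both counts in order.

2 and 2

For □◇p:
s: no successors, so □◇p holds vacuously. ✓
t: successors {s, t, u}; ◇p there: s:F, t:T, u:T. ✗
u: successors {s, u}; ◇p there: s:F, u:T. ✗
v: no successors, so □◇p holds vacuously. ✓
— 2 worlds.
For ◇□¬p:
s: no successors, so ◇□¬p fails. ✗
t: successors {s, t, u}; □¬p there: s:T, t:F, u:F. ✓
u: successors {s, u}; □¬p there: s:T, u:F. ✓
v: no successors, so ◇□¬p fails. ✗
— 2 worlds.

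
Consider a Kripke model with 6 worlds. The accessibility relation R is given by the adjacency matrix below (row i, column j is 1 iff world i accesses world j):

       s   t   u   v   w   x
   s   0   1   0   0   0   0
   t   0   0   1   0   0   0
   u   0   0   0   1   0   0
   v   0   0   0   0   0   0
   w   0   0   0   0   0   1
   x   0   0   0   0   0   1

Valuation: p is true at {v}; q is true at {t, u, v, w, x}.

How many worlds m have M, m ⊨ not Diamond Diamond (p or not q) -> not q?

2

s: not Diamond Diamond (p or not q) is T, not q is T. ✓
t: not Diamond Diamond (p or not q) is F, not q is F. ✓
u: not Diamond Diamond (p or not q) is T, not q is F. ✗
v: not Diamond Diamond (p or not q) is T, not q is F. ✗
w: not Diamond Diamond (p or not q) is T, not q is F. ✗
x: not Diamond Diamond (p or not q) is T, not q is F. ✗
Satisfying worlds: {s, t}.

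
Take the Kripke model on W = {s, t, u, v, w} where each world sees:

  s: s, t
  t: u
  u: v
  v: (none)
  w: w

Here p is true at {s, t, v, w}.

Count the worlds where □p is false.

1

s: successors {s, t}; p there: s:T, t:T. ✓
t: successors {u}; p there: u:F. ✗
u: successors {v}; p there: v:T. ✓
v: no successors, so □p holds vacuously. ✓
w: successors {w}; p there: w:T. ✓
Satisfying worlds: {s, u, v, w}.
So □p fails at the other 1 world.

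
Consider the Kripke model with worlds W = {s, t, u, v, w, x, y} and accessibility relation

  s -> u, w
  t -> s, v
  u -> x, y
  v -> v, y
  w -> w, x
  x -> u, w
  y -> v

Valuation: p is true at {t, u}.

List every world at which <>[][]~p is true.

{t, u, v, w, y}

s: successors {u, w}; [][]~p there: u:F, w:F. ✗
t: successors {s, v}; [][]~p there: s:T, v:T. ✓
u: successors {x, y}; [][]~p there: x:T, y:T. ✓
v: successors {v, y}; [][]~p there: v:T, y:T. ✓
w: successors {w, x}; [][]~p there: w:F, x:T. ✓
x: successors {u, w}; [][]~p there: u:F, w:F. ✗
y: successors {v}; [][]~p there: v:T. ✓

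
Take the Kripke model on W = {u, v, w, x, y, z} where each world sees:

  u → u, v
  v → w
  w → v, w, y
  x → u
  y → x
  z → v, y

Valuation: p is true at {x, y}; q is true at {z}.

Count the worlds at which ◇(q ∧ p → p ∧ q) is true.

6

u: successors {u, v}; q ∧ p → p ∧ q there: u:T, v:T. ✓
v: successors {w}; q ∧ p → p ∧ q there: w:T. ✓
w: successors {v, w, y}; q ∧ p → p ∧ q there: v:T, w:T, y:T. ✓
x: successors {u}; q ∧ p → p ∧ q there: u:T. ✓
y: successors {x}; q ∧ p → p ∧ q there: x:T. ✓
z: successors {v, y}; q ∧ p → p ∧ q there: v:T, y:T. ✓
Satisfying worlds: {u, v, w, x, y, z}.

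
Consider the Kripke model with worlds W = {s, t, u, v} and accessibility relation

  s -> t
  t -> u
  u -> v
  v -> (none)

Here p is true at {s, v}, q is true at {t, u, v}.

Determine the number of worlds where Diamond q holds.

s: successors {t}; q there: t:T. ✓
t: successors {u}; q there: u:T. ✓
u: successors {v}; q there: v:T. ✓
v: no successors, so Diamond q fails. ✗
Satisfying worlds: {s, t, u}.

3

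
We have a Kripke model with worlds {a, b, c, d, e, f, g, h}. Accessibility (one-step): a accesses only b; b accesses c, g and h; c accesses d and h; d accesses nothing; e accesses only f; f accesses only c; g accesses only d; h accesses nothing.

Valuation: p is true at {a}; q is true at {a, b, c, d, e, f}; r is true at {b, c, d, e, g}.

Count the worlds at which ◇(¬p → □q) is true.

a: successors {b}; ¬p → □q there: b:F. ✗
b: successors {c, g, h}; ¬p → □q there: c:F, g:T, h:T. ✓
c: successors {d, h}; ¬p → □q there: d:T, h:T. ✓
d: no successors, so ◇(¬p → □q) fails. ✗
e: successors {f}; ¬p → □q there: f:T. ✓
f: successors {c}; ¬p → □q there: c:F. ✗
g: successors {d}; ¬p → □q there: d:T. ✓
h: no successors, so ◇(¬p → □q) fails. ✗
Satisfying worlds: {b, c, e, g}.

4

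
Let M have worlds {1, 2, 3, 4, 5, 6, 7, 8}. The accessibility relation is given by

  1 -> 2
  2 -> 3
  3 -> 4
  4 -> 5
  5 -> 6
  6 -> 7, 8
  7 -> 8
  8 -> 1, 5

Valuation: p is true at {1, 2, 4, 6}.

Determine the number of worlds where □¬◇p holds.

1: successors {2}; ¬◇p there: 2:T. ✓
2: successors {3}; ¬◇p there: 3:F. ✗
3: successors {4}; ¬◇p there: 4:T. ✓
4: successors {5}; ¬◇p there: 5:F. ✗
5: successors {6}; ¬◇p there: 6:T. ✓
6: successors {7, 8}; ¬◇p there: 7:T, 8:F. ✗
7: successors {8}; ¬◇p there: 8:F. ✗
8: successors {1, 5}; ¬◇p there: 1:F, 5:F. ✗
Satisfying worlds: {1, 3, 5}.

3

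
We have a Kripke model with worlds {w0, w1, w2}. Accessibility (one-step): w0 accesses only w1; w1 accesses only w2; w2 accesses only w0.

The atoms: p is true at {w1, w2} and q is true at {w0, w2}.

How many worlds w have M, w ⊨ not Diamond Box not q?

2

w0: Diamond Box not q is F. ✓
w1: Diamond Box not q is F. ✓
w2: Diamond Box not q is T. ✗
Satisfying worlds: {w0, w1}.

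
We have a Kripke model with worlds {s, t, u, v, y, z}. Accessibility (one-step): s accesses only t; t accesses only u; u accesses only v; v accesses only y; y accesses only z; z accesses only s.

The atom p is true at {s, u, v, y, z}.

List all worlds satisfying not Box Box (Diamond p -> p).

s: Box Box (Diamond p -> p) is T. ✗
t: Box Box (Diamond p -> p) is T. ✗
u: Box Box (Diamond p -> p) is T. ✗
v: Box Box (Diamond p -> p) is T. ✗
y: Box Box (Diamond p -> p) is T. ✗
z: Box Box (Diamond p -> p) is F. ✓

{z}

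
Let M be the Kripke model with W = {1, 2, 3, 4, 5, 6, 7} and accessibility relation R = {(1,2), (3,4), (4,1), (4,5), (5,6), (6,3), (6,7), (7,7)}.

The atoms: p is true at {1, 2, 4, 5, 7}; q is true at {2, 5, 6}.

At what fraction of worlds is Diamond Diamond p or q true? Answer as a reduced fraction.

1: Diamond Diamond p is F, q is F. ✗
2: Diamond Diamond p is F, q is T. ✓
3: Diamond Diamond p is T, q is F. ✓
4: Diamond Diamond p is T, q is F. ✓
5: Diamond Diamond p is T, q is T. ✓
6: Diamond Diamond p is T, q is T. ✓
7: Diamond Diamond p is T, q is F. ✓
That's 6 of 7 worlds, so 6/7.

6/7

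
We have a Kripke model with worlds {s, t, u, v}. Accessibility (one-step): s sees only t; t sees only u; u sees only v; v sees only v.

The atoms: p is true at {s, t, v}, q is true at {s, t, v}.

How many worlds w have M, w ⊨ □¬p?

1

s: successors {t}; ¬p there: t:F. ✗
t: successors {u}; ¬p there: u:T. ✓
u: successors {v}; ¬p there: v:F. ✗
v: successors {v}; ¬p there: v:F. ✗
Satisfying worlds: {t}.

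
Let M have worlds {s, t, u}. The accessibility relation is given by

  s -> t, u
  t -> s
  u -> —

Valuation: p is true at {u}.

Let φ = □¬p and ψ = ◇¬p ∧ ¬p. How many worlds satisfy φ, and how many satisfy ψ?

For □¬p:
s: successors {t, u}; ¬p there: t:T, u:F. ✗
t: successors {s}; ¬p there: s:T. ✓
u: no successors, so □¬p holds vacuously. ✓
— 2 worlds.
For ◇¬p ∧ ¬p:
s: ◇¬p is T, ¬p is T. ✓
t: ◇¬p is T, ¬p is T. ✓
u: ◇¬p is F, ¬p is F. ✗
— 2 worlds.

2 and 2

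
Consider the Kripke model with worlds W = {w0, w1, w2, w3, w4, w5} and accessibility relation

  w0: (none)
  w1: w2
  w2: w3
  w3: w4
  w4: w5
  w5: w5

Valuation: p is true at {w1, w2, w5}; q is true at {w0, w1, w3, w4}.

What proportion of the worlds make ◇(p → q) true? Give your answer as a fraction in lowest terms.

w0: no successors, so ◇(p → q) fails. ✗
w1: successors {w2}; p → q there: w2:F. ✗
w2: successors {w3}; p → q there: w3:T. ✓
w3: successors {w4}; p → q there: w4:T. ✓
w4: successors {w5}; p → q there: w5:F. ✗
w5: successors {w5}; p → q there: w5:F. ✗
That's 2 of 6 worlds, so 2/6 = 1/3.

1/3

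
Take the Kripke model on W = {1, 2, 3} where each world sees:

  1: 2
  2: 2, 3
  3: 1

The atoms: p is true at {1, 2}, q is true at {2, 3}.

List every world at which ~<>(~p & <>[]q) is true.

{1, 3}

1: <>(~p & <>[]q) is F. ✓
2: <>(~p & <>[]q) is T. ✗
3: <>(~p & <>[]q) is F. ✓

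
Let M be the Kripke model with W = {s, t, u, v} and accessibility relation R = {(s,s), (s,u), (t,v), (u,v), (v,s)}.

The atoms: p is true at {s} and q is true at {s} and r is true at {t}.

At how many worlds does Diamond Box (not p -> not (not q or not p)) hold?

s: successors {s, u}; Box (not p -> not (not q or not p)) there: s:F, u:F. ✗
t: successors {v}; Box (not p -> not (not q or not p)) there: v:T. ✓
u: successors {v}; Box (not p -> not (not q or not p)) there: v:T. ✓
v: successors {s}; Box (not p -> not (not q or not p)) there: s:F. ✗
Satisfying worlds: {t, u}.

2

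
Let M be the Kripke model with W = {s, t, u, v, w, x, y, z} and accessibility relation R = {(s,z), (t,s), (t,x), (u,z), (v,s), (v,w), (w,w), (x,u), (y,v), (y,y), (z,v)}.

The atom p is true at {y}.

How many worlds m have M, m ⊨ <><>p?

1

s: successors {z}; <>p there: z:F. ✗
t: successors {s, x}; <>p there: s:F, x:F. ✗
u: successors {z}; <>p there: z:F. ✗
v: successors {s, w}; <>p there: s:F, w:F. ✗
w: successors {w}; <>p there: w:F. ✗
x: successors {u}; <>p there: u:F. ✗
y: successors {v, y}; <>p there: v:F, y:T. ✓
z: successors {v}; <>p there: v:F. ✗
Satisfying worlds: {y}.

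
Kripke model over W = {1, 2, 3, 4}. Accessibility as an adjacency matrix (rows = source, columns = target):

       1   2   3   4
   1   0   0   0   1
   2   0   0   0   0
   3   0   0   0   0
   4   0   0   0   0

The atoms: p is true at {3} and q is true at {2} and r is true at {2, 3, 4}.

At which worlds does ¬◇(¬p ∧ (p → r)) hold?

{2, 3, 4}

1: ◇(¬p ∧ (p → r)) is T. ✗
2: ◇(¬p ∧ (p → r)) is F. ✓
3: ◇(¬p ∧ (p → r)) is F. ✓
4: ◇(¬p ∧ (p → r)) is F. ✓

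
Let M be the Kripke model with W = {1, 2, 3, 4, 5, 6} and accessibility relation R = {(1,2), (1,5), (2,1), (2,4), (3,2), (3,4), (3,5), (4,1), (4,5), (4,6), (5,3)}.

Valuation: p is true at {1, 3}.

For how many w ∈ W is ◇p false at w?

3

1: successors {2, 5}; p there: 2:F, 5:F. ✗
2: successors {1, 4}; p there: 1:T, 4:F. ✓
3: successors {2, 4, 5}; p there: 2:F, 4:F, 5:F. ✗
4: successors {1, 5, 6}; p there: 1:T, 5:F, 6:F. ✓
5: successors {3}; p there: 3:T. ✓
6: no successors, so ◇p fails. ✗
Satisfying worlds: {2, 4, 5}.
So ◇p fails at the other 3 worlds.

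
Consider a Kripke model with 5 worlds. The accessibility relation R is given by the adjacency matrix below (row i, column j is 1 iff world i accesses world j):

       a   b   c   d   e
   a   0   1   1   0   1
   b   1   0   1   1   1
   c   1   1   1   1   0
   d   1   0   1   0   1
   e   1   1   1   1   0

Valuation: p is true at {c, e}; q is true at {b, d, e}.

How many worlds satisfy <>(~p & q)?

a: successors {b, c, e}; ~p & q there: b:T, c:F, e:F. ✓
b: successors {a, c, d, e}; ~p & q there: a:F, c:F, d:T, e:F. ✓
c: successors {a, b, c, d}; ~p & q there: a:F, b:T, c:F, d:T. ✓
d: successors {a, c, e}; ~p & q there: a:F, c:F, e:F. ✗
e: successors {a, b, c, d}; ~p & q there: a:F, b:T, c:F, d:T. ✓
Satisfying worlds: {a, b, c, e}.

4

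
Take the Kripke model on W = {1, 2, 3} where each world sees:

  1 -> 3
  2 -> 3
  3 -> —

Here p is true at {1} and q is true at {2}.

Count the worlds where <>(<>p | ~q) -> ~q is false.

1

1: <>(<>p | ~q) is T, ~q is T. ✓
2: <>(<>p | ~q) is T, ~q is F. ✗
3: <>(<>p | ~q) is F, ~q is T. ✓
Satisfying worlds: {1, 3}.
So <>(<>p | ~q) -> ~q fails at the other 1 world.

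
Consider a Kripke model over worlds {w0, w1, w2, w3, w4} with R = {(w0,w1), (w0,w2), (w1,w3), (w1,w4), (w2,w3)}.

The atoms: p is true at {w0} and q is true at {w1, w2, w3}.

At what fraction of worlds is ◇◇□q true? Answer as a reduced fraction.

1/5

w0: successors {w1, w2}; ◇□q there: w1:T, w2:T. ✓
w1: successors {w3, w4}; ◇□q there: w3:F, w4:F. ✗
w2: successors {w3}; ◇□q there: w3:F. ✗
w3: no successors, so ◇◇□q fails. ✗
w4: no successors, so ◇◇□q fails. ✗
That's 1 of 5 worlds, so 1/5.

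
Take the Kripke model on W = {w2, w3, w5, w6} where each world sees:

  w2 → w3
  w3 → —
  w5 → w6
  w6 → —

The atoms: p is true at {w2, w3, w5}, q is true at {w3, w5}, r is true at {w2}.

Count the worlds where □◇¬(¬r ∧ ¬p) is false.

w2: successors {w3}; ◇¬(¬r ∧ ¬p) there: w3:F. ✗
w3: no successors, so □◇¬(¬r ∧ ¬p) holds vacuously. ✓
w5: successors {w6}; ◇¬(¬r ∧ ¬p) there: w6:F. ✗
w6: no successors, so □◇¬(¬r ∧ ¬p) holds vacuously. ✓
Satisfying worlds: {w3, w6}.
So □◇¬(¬r ∧ ¬p) fails at the other 2 worlds.

2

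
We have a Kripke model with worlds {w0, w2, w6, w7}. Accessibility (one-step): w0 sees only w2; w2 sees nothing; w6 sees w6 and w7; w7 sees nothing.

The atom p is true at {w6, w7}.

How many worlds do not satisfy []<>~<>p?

w0: successors {w2}; <>~<>p there: w2:F. ✗
w2: no successors, so []<>~<>p holds vacuously. ✓
w6: successors {w6, w7}; <>~<>p there: w6:T, w7:F. ✗
w7: no successors, so []<>~<>p holds vacuously. ✓
Satisfying worlds: {w2, w7}.
So []<>~<>p fails at the other 2 worlds.

2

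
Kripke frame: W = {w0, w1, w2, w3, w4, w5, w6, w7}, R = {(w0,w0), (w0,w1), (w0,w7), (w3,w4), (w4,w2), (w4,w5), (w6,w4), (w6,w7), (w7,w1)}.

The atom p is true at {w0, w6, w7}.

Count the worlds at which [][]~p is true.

7

w0: successors {w0, w1, w7}; []~p there: w0:F, w1:T, w7:T. ✗
w1: no successors, so [][]~p holds vacuously. ✓
w2: no successors, so [][]~p holds vacuously. ✓
w3: successors {w4}; []~p there: w4:T. ✓
w4: successors {w2, w5}; []~p there: w2:T, w5:T. ✓
w5: no successors, so [][]~p holds vacuously. ✓
w6: successors {w4, w7}; []~p there: w4:T, w7:T. ✓
w7: successors {w1}; []~p there: w1:T. ✓
Satisfying worlds: {w1, w2, w3, w4, w5, w6, w7}.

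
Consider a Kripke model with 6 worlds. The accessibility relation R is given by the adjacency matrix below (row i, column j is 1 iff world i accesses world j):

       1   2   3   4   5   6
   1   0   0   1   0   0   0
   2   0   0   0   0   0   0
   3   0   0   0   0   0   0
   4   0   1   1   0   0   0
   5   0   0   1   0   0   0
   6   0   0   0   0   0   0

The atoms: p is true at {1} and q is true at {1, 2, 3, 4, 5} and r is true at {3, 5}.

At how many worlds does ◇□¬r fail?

3

1: successors {3}; □¬r there: 3:T. ✓
2: no successors, so ◇□¬r fails. ✗
3: no successors, so ◇□¬r fails. ✗
4: successors {2, 3}; □¬r there: 2:T, 3:T. ✓
5: successors {3}; □¬r there: 3:T. ✓
6: no successors, so ◇□¬r fails. ✗
Satisfying worlds: {1, 4, 5}.
So ◇□¬r fails at the other 3 worlds.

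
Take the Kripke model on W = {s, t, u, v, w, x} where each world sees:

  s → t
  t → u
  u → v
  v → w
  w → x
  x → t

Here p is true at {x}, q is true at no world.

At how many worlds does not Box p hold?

s: Box p is F. ✓
t: Box p is F. ✓
u: Box p is F. ✓
v: Box p is F. ✓
w: Box p is T. ✗
x: Box p is F. ✓
Satisfying worlds: {s, t, u, v, x}.

5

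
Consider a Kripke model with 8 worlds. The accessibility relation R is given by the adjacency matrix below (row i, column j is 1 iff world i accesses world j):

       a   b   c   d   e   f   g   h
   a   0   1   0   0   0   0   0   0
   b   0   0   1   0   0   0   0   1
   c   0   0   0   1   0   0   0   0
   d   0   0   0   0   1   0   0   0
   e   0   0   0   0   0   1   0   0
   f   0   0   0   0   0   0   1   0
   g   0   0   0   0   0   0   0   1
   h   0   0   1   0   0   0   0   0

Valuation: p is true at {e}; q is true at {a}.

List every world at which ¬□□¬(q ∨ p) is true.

a: □□¬(q ∨ p) is T. ✗
b: □□¬(q ∨ p) is T. ✗
c: □□¬(q ∨ p) is F. ✓
d: □□¬(q ∨ p) is T. ✗
e: □□¬(q ∨ p) is T. ✗
f: □□¬(q ∨ p) is T. ✗
g: □□¬(q ∨ p) is T. ✗
h: □□¬(q ∨ p) is T. ✗

{c}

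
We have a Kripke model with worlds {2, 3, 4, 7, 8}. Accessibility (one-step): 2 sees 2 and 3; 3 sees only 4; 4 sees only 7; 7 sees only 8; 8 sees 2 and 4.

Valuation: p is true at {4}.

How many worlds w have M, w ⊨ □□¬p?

3

2: successors {2, 3}; □¬p there: 2:T, 3:F. ✗
3: successors {4}; □¬p there: 4:T. ✓
4: successors {7}; □¬p there: 7:T. ✓
7: successors {8}; □¬p there: 8:F. ✗
8: successors {2, 4}; □¬p there: 2:T, 4:T. ✓
Satisfying worlds: {3, 4, 8}.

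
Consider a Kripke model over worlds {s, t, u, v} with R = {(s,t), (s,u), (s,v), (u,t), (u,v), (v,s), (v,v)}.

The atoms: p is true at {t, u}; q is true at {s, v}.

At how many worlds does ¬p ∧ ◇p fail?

3

s: ¬p is T, ◇p is T. ✓
t: ¬p is F, ◇p is F. ✗
u: ¬p is F, ◇p is T. ✗
v: ¬p is T, ◇p is F. ✗
Satisfying worlds: {s}.
So ¬p ∧ ◇p fails at the other 3 worlds.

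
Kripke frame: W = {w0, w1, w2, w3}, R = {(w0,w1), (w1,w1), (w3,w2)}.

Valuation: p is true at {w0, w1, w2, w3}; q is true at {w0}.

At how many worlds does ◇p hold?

w0: successors {w1}; p there: w1:T. ✓
w1: successors {w1}; p there: w1:T. ✓
w2: no successors, so ◇p fails. ✗
w3: successors {w2}; p there: w2:T. ✓
Satisfying worlds: {w0, w1, w3}.

3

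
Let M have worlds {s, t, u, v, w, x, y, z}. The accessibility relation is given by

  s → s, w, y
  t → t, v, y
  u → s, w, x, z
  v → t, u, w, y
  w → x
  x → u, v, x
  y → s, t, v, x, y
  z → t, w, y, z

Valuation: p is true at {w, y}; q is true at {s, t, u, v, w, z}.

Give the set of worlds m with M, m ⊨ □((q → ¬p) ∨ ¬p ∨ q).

s: successors {s, w, y}; (q → ¬p) ∨ ¬p ∨ q there: s:T, w:T, y:T. ✓
t: successors {t, v, y}; (q → ¬p) ∨ ¬p ∨ q there: t:T, v:T, y:T. ✓
u: successors {s, w, x, z}; (q → ¬p) ∨ ¬p ∨ q there: s:T, w:T, x:T, z:T. ✓
v: successors {t, u, w, y}; (q → ¬p) ∨ ¬p ∨ q there: t:T, u:T, w:T, y:T. ✓
w: successors {x}; (q → ¬p) ∨ ¬p ∨ q there: x:T. ✓
x: successors {u, v, x}; (q → ¬p) ∨ ¬p ∨ q there: u:T, v:T, x:T. ✓
y: successors {s, t, v, x, y}; (q → ¬p) ∨ ¬p ∨ q there: s:T, t:T, v:T, x:T, y:T. ✓
z: successors {t, w, y, z}; (q → ¬p) ∨ ¬p ∨ q there: t:T, w:T, y:T, z:T. ✓

{s, t, u, v, w, x, y, z}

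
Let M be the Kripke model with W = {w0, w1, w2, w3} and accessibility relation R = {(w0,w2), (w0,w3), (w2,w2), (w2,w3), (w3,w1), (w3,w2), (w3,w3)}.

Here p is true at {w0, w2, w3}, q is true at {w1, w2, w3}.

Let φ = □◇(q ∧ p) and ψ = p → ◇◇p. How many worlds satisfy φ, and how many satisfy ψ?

For □◇(q ∧ p):
w0: successors {w2, w3}; ◇(q ∧ p) there: w2:T, w3:T. ✓
w1: no successors, so □◇(q ∧ p) holds vacuously. ✓
w2: successors {w2, w3}; ◇(q ∧ p) there: w2:T, w3:T. ✓
w3: successors {w1, w2, w3}; ◇(q ∧ p) there: w1:F, w2:T, w3:T. ✗
— 3 worlds.
For p → ◇◇p:
w0: p is T, ◇◇p is T. ✓
w1: p is F, ◇◇p is F. ✓
w2: p is T, ◇◇p is T. ✓
w3: p is T, ◇◇p is T. ✓
— 4 worlds.

3 and 4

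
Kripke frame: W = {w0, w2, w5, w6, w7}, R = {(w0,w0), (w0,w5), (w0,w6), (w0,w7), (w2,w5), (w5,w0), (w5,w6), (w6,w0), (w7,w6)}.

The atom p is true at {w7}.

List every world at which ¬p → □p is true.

w0: ¬p is T, □p is F. ✗
w2: ¬p is T, □p is F. ✗
w5: ¬p is T, □p is F. ✗
w6: ¬p is T, □p is F. ✗
w7: ¬p is F, □p is F. ✓

{w7}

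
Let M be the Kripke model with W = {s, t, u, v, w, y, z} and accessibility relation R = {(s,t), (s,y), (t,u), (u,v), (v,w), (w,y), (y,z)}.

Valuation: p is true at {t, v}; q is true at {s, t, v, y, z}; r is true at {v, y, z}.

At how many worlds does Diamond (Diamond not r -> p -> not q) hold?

5

s: successors {t, y}; Diamond not r -> p -> not q there: t:F, y:T. ✓
t: successors {u}; Diamond not r -> p -> not q there: u:T. ✓
u: successors {v}; Diamond not r -> p -> not q there: v:F. ✗
v: successors {w}; Diamond not r -> p -> not q there: w:T. ✓
w: successors {y}; Diamond not r -> p -> not q there: y:T. ✓
y: successors {z}; Diamond not r -> p -> not q there: z:T. ✓
z: no successors, so Diamond (Diamond not r -> p -> not q) fails. ✗
Satisfying worlds: {s, t, v, w, y}.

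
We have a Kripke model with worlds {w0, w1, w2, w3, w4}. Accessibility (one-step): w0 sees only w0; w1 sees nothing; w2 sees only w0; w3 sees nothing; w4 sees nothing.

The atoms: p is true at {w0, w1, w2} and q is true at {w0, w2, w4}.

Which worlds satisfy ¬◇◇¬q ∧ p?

w0: ¬◇◇¬q is T, p is T. ✓
w1: ¬◇◇¬q is T, p is T. ✓
w2: ¬◇◇¬q is T, p is T. ✓
w3: ¬◇◇¬q is T, p is F. ✗
w4: ¬◇◇¬q is T, p is F. ✗

{w0, w1, w2}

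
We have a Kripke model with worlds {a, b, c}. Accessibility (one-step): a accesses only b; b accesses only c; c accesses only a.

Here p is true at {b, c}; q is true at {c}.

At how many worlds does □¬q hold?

a: successors {b}; ¬q there: b:T. ✓
b: successors {c}; ¬q there: c:F. ✗
c: successors {a}; ¬q there: a:T. ✓
Satisfying worlds: {a, c}.

2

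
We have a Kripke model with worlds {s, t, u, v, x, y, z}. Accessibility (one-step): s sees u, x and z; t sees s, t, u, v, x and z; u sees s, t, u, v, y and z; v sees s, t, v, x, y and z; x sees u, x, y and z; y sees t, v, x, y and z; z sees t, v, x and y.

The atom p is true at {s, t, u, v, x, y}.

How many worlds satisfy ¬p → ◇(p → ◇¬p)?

7

s: ¬p is F, ◇(p → ◇¬p) is T. ✓
t: ¬p is F, ◇(p → ◇¬p) is T. ✓
u: ¬p is F, ◇(p → ◇¬p) is T. ✓
v: ¬p is F, ◇(p → ◇¬p) is T. ✓
x: ¬p is F, ◇(p → ◇¬p) is T. ✓
y: ¬p is F, ◇(p → ◇¬p) is T. ✓
z: ¬p is T, ◇(p → ◇¬p) is T. ✓
Satisfying worlds: {s, t, u, v, x, y, z}.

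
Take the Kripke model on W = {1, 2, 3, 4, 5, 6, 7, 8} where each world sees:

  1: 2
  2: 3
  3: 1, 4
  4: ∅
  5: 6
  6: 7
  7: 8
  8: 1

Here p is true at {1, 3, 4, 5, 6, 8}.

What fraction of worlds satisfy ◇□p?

1: successors {2}; □p there: 2:T. ✓
2: successors {3}; □p there: 3:T. ✓
3: successors {1, 4}; □p there: 1:F, 4:T. ✓
4: no successors, so ◇□p fails. ✗
5: successors {6}; □p there: 6:F. ✗
6: successors {7}; □p there: 7:T. ✓
7: successors {8}; □p there: 8:T. ✓
8: successors {1}; □p there: 1:F. ✗
That's 5 of 8 worlds, so 5/8.

5/8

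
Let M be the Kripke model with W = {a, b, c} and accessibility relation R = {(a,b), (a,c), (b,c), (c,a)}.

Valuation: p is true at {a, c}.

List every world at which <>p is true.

{a, b, c}

a: successors {b, c}; p there: b:F, c:T. ✓
b: successors {c}; p there: c:T. ✓
c: successors {a}; p there: a:T. ✓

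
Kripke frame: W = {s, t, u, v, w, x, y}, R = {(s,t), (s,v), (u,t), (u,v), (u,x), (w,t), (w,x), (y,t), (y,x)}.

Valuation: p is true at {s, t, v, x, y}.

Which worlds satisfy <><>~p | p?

{s, t, v, x, y}

s: <><>~p is F, p is T. ✓
t: <><>~p is F, p is T. ✓
u: <><>~p is F, p is F. ✗
v: <><>~p is F, p is T. ✓
w: <><>~p is F, p is F. ✗
x: <><>~p is F, p is T. ✓
y: <><>~p is F, p is T. ✓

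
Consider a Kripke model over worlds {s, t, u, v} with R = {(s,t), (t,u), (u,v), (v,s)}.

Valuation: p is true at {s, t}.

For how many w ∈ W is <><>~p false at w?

2

s: successors {t}; <>~p there: t:T. ✓
t: successors {u}; <>~p there: u:T. ✓
u: successors {v}; <>~p there: v:F. ✗
v: successors {s}; <>~p there: s:F. ✗
Satisfying worlds: {s, t}.
So <><>~p fails at the other 2 worlds.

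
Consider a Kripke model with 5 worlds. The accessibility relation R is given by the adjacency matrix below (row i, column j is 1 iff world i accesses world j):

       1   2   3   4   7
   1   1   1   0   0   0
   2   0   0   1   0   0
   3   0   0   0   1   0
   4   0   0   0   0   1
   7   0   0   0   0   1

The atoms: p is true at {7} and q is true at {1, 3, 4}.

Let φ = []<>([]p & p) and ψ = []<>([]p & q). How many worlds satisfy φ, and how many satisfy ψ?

For []<>([]p & p):
1: successors {1, 2}; <>([]p & p) there: 1:F, 2:F. ✗
2: successors {3}; <>([]p & p) there: 3:F. ✗
3: successors {4}; <>([]p & p) there: 4:T. ✓
4: successors {7}; <>([]p & p) there: 7:T. ✓
7: successors {7}; <>([]p & p) there: 7:T. ✓
— 3 worlds.
For []<>([]p & q):
1: successors {1, 2}; <>([]p & q) there: 1:F, 2:F. ✗
2: successors {3}; <>([]p & q) there: 3:T. ✓
3: successors {4}; <>([]p & q) there: 4:F. ✗
4: successors {7}; <>([]p & q) there: 7:F. ✗
7: successors {7}; <>([]p & q) there: 7:F. ✗
— 1 world.

3 and 1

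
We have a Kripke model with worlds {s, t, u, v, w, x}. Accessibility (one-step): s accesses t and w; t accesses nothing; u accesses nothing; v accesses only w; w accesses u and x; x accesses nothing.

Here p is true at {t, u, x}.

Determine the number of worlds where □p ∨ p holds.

s: □p is F, p is F. ✗
t: □p is T, p is T. ✓
u: □p is T, p is T. ✓
v: □p is F, p is F. ✗
w: □p is T, p is F. ✓
x: □p is T, p is T. ✓
Satisfying worlds: {t, u, w, x}.

4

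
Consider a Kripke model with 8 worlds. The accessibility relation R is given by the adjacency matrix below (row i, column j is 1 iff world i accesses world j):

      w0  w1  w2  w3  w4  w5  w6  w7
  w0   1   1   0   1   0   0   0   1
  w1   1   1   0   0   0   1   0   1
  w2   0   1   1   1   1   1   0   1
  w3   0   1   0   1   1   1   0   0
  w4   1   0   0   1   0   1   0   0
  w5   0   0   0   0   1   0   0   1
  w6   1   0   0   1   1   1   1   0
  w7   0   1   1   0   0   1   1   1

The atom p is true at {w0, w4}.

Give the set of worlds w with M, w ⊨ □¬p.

w0: successors {w0, w1, w3, w7}; ¬p there: w0:F, w1:T, w3:T, w7:T. ✗
w1: successors {w0, w1, w5, w7}; ¬p there: w0:F, w1:T, w5:T, w7:T. ✗
w2: successors {w1, w2, w3, w4, w5, w7}; ¬p there: w1:T, w2:T, w3:T, w4:F, w5:T, w7:T. ✗
w3: successors {w1, w3, w4, w5}; ¬p there: w1:T, w3:T, w4:F, w5:T. ✗
w4: successors {w0, w3, w5}; ¬p there: w0:F, w3:T, w5:T. ✗
w5: successors {w4, w7}; ¬p there: w4:F, w7:T. ✗
w6: successors {w0, w3, w4, w5, w6}; ¬p there: w0:F, w3:T, w4:F, w5:T, w6:T. ✗
w7: successors {w1, w2, w5, w6, w7}; ¬p there: w1:T, w2:T, w5:T, w6:T, w7:T. ✓

{w7}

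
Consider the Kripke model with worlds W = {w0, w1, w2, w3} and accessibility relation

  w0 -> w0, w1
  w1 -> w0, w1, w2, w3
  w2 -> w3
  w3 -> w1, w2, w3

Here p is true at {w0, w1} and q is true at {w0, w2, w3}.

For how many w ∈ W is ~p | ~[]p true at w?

w0: ~p is F, ~[]p is F. ✗
w1: ~p is F, ~[]p is T. ✓
w2: ~p is T, ~[]p is T. ✓
w3: ~p is T, ~[]p is T. ✓
Satisfying worlds: {w1, w2, w3}.

3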